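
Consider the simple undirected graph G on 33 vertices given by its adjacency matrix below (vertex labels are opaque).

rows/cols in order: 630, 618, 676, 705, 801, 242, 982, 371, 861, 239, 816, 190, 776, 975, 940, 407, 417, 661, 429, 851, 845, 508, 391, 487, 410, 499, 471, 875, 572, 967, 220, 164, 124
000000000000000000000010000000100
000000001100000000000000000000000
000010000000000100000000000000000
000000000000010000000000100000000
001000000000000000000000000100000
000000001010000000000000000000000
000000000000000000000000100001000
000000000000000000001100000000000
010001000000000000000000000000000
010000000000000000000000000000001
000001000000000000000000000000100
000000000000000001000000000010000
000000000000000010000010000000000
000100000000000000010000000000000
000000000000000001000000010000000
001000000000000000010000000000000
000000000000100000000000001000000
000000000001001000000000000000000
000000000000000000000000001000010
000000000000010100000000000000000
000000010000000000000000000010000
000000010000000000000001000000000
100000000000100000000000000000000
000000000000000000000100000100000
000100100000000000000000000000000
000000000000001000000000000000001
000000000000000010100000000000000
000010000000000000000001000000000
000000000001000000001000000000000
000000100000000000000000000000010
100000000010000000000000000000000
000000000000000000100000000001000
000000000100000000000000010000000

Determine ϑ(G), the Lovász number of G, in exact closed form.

33*cos(pi/33)/(cos(pi/33) + 1)

N(618) = {861, 239}, |N(618)| = 2.
deg(407) = 2; N(407) = {676, 851}.
N(124) = {239, 499}, |N(124)| = 2.
deg(190) = 2; N(190) = {661, 572}.
33-vertex 2-regular graph: the odd cycle C_{33}.
The 17 distinct eigenvalues: [2.0, 1.9639, 1.8567, 1.6825, 1.4475, 1.1601, 0.8308, 0.4715, 0.0952, -0.2846, -0.6541, -1.0, -1.3097, -1.5721, -1.7777, -1.919, -1.9909].
With N=33: ϑ(G) = 33·(-(-1)*2*cos(pi/33))/(2−(-2*cos(pi/33))) = 33*cos(pi/33)/(cos(pi/33) + 1).
= 16.4625586… (decimal).
Check 16 ≤ 33*cos(pi/33)/(cos(pi/33) + 1) ≤ 17: both strict.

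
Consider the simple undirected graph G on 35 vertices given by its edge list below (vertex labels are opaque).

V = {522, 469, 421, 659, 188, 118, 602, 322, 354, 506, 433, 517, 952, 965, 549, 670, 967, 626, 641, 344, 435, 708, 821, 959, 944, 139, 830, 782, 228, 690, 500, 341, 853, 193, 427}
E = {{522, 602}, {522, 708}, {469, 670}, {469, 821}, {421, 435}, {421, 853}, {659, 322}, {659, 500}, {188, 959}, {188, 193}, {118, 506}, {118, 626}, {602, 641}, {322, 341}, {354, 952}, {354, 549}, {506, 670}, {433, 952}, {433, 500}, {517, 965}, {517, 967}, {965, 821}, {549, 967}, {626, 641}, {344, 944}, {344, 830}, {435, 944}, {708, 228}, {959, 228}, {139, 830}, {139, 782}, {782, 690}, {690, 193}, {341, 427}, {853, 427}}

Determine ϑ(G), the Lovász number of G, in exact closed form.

35*cos(pi/35)/(cos(pi/35) + 1)

deg(522) = 2; N(522) = {602, 708}.
Vertex 435 has 2 neighbors: 421, 944.
N(322) = {659, 341}, |N(322)| = 2.
deg(602) = 2; N(602) = {522, 641}.
deg(v) = 2 for all v (|V|=35); connected 2-regular on 35 ⇒ C_{35}.
Distinct eigenvalues (to 6 d.p.): [2.0, 1.967859, 1.87247, 1.716898, 1.506143, 1.24698, 0.947737, 0.618034, 0.268467, -0.08973, -0.445042, -0.78605, -1.101794, -1.382125, -1.618034, -1.801938, -1.927926, -1.991949].
Lovász: ϑ = −35(-2*cos(pi/35))/(2+-(-1)*2*cos(pi/35)) = 35*cos(pi/35)/(cos(pi/35) + 1).
≈ 17.4647 (to 4 d.p.).
α=17, χ(Ḡ)=18; ϑ=35*cos(pi/35)/(cos(pi/35) + 1) lies between (both strict).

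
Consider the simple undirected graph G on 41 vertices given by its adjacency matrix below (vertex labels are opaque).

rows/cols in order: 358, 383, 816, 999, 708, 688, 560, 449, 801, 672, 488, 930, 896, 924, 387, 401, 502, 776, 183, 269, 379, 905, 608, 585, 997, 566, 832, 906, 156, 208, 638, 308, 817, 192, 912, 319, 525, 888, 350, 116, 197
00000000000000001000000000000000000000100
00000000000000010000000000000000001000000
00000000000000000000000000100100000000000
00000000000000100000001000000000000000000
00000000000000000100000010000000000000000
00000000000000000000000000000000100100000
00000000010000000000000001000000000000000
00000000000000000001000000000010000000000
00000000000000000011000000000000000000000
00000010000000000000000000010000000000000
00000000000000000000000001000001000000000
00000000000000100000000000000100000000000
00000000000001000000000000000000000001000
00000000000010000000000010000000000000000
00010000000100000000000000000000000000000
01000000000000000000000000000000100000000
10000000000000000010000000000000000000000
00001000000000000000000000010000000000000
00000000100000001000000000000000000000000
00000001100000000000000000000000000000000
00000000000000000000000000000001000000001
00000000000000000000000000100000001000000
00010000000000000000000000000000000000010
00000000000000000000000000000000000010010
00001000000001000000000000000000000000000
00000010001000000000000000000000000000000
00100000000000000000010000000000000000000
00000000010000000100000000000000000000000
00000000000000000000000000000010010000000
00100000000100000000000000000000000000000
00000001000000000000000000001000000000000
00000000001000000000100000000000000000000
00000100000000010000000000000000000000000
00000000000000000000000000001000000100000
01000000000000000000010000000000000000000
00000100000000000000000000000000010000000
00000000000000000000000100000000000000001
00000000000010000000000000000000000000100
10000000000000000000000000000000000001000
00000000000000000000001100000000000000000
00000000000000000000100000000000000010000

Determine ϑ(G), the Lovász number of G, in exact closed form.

41*cos(pi/41)/(cos(pi/41) + 1)

N(449) = {269, 638}, |N(449)| = 2.
Vertex 608 has 2 neighbors: 999, 116.
deg(896) = 2; N(896) = {924, 888}.
Vertex 905 has 2 neighbors: 832, 912.
41-vertex 2-regular graph: connected 2-regular on 41 ⇒ C_{41}.
spec(A) ≈ [2.0, 1.9766, 1.9068, 1.7923, 1.6359, 1.441, 1.2125, 0.9554, 0.676, 0.3808, 0.0766, -0.2294, -0.53, -0.8181, -1.0871, -1.3307, -1.543, -1.7191, -1.855, -1.9474, -1.9941] (distinct, 4 d.p.).
−41·(-2*cos(pi/41)) / ((2)−(-2*cos(pi/41))) = 41*cos(pi/41)/(cos(pi/41) + 1) = ϑ(G).
Numerically 20.46988.
20 ≤ 41*cos(pi/41)/(cos(pi/41) + 1) ≤ 21: both strict.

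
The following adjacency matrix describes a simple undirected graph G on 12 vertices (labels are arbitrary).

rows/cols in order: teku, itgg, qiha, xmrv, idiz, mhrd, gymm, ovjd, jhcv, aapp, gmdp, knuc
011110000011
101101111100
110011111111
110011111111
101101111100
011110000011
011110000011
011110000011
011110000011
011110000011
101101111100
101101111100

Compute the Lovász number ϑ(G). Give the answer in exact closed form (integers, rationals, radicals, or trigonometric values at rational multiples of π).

deg(qiha) = 10; N(qiha) = {teku, itgg, idiz, mhrd, gymm, ovjd, jhcv, aapp, gmdp, knuc}.
Vertex xmrv has 10 neighbors: teku, itgg, idiz, mhrd, gymm, ovjd, jhcv, aapp, gmdp, knuc.
deg(knuc) = 8; N(knuc) = {teku, qiha, xmrv, mhrd, gymm, ovjd, jhcv, aapp}.
Vertex gmdp has 8 neighbors: teku, qiha, xmrv, mhrd, gymm, ovjd, jhcv, aapp.
G = K_{6,4,2}: α = 6 = χ(Ḡ), so ϑ = 6.
ϑ(G) ≈ 6.000000000.
6 ≤ 6 ≤ 6: collapsed.

6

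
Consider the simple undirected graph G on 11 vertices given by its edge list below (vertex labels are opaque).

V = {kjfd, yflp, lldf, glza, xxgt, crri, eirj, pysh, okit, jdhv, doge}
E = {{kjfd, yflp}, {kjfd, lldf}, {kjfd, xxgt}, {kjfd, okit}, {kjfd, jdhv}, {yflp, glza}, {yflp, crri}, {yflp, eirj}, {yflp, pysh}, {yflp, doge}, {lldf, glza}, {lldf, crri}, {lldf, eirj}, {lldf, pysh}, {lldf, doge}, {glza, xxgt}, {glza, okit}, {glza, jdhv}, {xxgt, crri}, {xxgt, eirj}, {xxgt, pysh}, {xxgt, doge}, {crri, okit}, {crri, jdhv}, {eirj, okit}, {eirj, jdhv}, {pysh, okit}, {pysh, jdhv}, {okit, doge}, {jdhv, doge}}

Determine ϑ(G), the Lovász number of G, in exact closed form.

N(kjfd) = {yflp, lldf, xxgt, okit, jdhv}, |N(kjfd)| = 5.
deg(xxgt) = 6; N(xxgt) = {kjfd, glza, crri, eirj, pysh, doge}.
deg(okit) = 6; N(okit) = {kjfd, glza, crri, eirj, pysh, doge}.
Vertex yflp has 6 neighbors: kjfd, glza, crri, eirj, pysh, doge.
K_{6,5} (perfect); ϑ(G) = α(G) = max{6,5} = 6.
≈ 6.0000 (to 4 d.p.).
Lovász sandwich 6 ≤ 6 ≤ 6: collapsed.

6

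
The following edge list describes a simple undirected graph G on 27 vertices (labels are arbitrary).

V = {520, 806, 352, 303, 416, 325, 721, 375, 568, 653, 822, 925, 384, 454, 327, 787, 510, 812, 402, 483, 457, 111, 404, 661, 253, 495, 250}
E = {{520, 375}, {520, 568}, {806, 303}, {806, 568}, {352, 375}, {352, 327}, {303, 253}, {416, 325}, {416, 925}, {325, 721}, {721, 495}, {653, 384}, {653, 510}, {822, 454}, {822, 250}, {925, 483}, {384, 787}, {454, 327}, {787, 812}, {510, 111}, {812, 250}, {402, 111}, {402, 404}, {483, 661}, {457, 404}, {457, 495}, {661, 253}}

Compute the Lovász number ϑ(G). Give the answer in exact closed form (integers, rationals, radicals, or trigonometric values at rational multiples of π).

27*cos(pi/27)/(cos(pi/27) + 1)

deg(111) = 2; N(111) = {510, 402}.
N(325) = {416, 721}, |N(325)| = 2.
N(303) = {806, 253}, |N(303)| = 2.
Vertex 568 has 2 neighbors: 520, 806.
G on 27 vertices is 2-regular; a single 27-cycle (edge-transitive).
Distinct eigenvalues (to 5 d.p.): [2.0, 1.94609, 1.78727, 1.53209, 1.19432, 0.79216, 0.3473, -0.11629, -0.57361, -1.0, -1.37248, -1.67098, -1.87939, -1.98648].
ϑ = −N·λ_min/(λ_max−λ_min) = −27·(-2*cos(pi/27))/(2−(-2*cos(pi/27))) = 27*cos(pi/27)/(cos(pi/27) + 1).
= 13.454204… (decimal).
α=13, χ(Ḡ)=14; ϑ=27*cos(pi/27)/(cos(pi/27) + 1) lies between (both strict).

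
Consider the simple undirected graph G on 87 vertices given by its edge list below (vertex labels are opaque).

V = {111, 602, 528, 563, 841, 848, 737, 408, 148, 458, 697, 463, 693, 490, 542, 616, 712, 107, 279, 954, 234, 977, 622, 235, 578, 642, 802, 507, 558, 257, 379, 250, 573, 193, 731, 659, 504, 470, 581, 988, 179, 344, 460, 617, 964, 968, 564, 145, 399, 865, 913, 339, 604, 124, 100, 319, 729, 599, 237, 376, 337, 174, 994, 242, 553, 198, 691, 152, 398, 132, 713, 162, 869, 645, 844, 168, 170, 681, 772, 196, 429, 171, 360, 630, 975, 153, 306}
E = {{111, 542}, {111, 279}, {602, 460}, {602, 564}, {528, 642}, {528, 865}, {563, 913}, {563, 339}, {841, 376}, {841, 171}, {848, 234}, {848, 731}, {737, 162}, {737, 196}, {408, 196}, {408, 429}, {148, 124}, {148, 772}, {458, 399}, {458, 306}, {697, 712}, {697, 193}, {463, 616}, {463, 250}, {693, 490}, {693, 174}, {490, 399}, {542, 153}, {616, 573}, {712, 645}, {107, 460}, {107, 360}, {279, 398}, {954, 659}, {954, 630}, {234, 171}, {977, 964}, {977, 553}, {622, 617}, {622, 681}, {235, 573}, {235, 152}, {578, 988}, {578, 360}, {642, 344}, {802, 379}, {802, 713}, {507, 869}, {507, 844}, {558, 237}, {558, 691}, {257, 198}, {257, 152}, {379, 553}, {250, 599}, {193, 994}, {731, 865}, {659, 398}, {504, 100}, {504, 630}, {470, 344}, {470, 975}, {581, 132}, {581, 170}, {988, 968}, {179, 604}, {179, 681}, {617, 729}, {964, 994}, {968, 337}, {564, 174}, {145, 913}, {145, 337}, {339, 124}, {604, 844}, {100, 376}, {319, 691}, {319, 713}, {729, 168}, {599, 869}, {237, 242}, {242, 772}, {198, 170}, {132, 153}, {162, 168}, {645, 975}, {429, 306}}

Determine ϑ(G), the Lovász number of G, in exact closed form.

87*cos(pi/87)/(cos(pi/87) + 1)

Vertex 399 has 2 neighbors: 458, 490.
N(319) = {691, 713}, |N(319)| = 2.
Vertex 968 has 2 neighbors: 988, 337.
Vertex 250 has 2 neighbors: 463, 599.
deg(v) = 2 for all v (|V|=87); connected 2-regular on 87 ⇒ C_{87}.
spec(A) ≈ [2.0, 1.995, 1.979, 1.953, 1.917, 1.871, 1.815, 1.75, 1.675, 1.592, 1.501, 1.401, 1.295, 1.181, 1.062, 0.937, 0.807, 0.673, 0.535, 0.395, 0.252, 0.108, -0.036, -0.18, -0.324, -0.465, -0.604, -0.74, -0.872, -1.0, -1.122, -1.239, -1.349, -1.452, -1.547, -1.635, -1.714, -1.784, -1.844, -1.895, -1.936, -1.967, -1.988, -1.999] (distinct, 3 d.p.).
Lovász (edge-transitive): ϑ = −87·(-2*cos(pi/87))/((2)−(-2*cos(pi/87))) = 87*cos(pi/87)/(cos(pi/87) + 1).
= 43.48581645… (decimal).
Lovász sandwich 43 ≤ 87*cos(pi/87)/(cos(pi/87) + 1) ≤ 44: both strict.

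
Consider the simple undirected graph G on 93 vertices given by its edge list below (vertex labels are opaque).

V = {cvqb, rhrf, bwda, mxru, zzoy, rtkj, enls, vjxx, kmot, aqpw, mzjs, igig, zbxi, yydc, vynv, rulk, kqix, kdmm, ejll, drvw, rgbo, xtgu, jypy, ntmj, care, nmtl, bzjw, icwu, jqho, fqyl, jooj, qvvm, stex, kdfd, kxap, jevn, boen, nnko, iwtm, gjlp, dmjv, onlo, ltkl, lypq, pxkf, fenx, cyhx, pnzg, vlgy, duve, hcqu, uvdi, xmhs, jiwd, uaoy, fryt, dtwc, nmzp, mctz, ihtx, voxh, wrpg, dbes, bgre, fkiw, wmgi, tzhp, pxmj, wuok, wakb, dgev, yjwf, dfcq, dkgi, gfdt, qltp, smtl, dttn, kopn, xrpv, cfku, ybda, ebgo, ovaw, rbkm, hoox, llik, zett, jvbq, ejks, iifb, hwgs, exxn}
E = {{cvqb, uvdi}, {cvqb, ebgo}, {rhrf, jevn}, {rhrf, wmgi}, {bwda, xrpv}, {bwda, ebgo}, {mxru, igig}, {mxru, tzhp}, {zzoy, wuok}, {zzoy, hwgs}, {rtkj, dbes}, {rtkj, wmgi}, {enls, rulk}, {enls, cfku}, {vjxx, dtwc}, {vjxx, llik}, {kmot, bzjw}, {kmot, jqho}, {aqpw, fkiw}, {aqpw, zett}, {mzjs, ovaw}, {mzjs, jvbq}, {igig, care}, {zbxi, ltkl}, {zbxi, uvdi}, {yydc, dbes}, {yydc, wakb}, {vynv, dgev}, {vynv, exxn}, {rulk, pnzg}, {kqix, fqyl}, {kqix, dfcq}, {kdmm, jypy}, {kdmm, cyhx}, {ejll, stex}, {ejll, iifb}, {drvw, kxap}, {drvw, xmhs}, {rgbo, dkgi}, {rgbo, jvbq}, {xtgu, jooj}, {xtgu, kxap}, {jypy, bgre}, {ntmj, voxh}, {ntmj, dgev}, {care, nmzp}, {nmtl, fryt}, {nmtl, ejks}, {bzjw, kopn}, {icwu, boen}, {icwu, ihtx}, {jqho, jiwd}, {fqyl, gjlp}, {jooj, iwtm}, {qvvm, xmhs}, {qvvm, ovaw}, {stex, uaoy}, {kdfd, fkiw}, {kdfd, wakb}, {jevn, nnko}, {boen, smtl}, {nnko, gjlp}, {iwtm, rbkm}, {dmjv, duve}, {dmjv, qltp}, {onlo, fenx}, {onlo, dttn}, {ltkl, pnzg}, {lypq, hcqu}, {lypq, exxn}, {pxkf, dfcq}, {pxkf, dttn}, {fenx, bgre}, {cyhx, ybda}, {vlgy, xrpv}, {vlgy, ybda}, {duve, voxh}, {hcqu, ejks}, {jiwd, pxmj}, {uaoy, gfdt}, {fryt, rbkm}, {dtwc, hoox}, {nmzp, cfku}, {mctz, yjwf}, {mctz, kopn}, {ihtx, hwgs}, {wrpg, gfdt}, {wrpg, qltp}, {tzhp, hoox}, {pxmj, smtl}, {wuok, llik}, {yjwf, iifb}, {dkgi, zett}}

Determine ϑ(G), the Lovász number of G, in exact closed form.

93*cos(pi/93)/(cos(pi/93) + 1)

Vertex dttn has 2 neighbors: onlo, pxkf.
deg(stex) = 2; N(stex) = {ejll, uaoy}.
deg(ejll) = 2; N(ejll) = {stex, iifb}.
N(wmgi) = {rhrf, rtkj}, |N(wmgi)| = 2.
93-vertex 2-regular graph: a single 93-cycle (edge-transitive).
spec(A) ≈ [2.0, 1.995437, 1.98177, 1.95906, 1.927411, 1.886968, 1.837916, 1.780477, 1.714914, 1.641527, 1.56065, 1.472651, 1.377934, 1.276929, 1.170098, 1.057928, 0.940931, 0.819641, 0.694611, 0.566411, 0.435627, 0.302856, 0.168702, 0.033779, -0.101298, -0.235913, -0.369452, -0.501305, -0.630871, -0.757558, -0.880788, -1.0, -1.114649, -1.224212, -1.328189, -1.426106, -1.517516, -1.602002, -1.679179, -1.748693, -1.810229, -1.863505, -1.908279, -1.944345, -1.97154, -1.989739, -1.998859] (distinct, 6 d.p.).
λ_max=2, λ_min=-2*cos(pi/93); ϑ = −93·λ_min/(λ_max−λ_min) = 93*cos(pi/93)/(cos(pi/93) + 1).
Numerically 46.48673188.
46 ≤ 93*cos(pi/93)/(cos(pi/93) + 1) ≤ 47: both strict.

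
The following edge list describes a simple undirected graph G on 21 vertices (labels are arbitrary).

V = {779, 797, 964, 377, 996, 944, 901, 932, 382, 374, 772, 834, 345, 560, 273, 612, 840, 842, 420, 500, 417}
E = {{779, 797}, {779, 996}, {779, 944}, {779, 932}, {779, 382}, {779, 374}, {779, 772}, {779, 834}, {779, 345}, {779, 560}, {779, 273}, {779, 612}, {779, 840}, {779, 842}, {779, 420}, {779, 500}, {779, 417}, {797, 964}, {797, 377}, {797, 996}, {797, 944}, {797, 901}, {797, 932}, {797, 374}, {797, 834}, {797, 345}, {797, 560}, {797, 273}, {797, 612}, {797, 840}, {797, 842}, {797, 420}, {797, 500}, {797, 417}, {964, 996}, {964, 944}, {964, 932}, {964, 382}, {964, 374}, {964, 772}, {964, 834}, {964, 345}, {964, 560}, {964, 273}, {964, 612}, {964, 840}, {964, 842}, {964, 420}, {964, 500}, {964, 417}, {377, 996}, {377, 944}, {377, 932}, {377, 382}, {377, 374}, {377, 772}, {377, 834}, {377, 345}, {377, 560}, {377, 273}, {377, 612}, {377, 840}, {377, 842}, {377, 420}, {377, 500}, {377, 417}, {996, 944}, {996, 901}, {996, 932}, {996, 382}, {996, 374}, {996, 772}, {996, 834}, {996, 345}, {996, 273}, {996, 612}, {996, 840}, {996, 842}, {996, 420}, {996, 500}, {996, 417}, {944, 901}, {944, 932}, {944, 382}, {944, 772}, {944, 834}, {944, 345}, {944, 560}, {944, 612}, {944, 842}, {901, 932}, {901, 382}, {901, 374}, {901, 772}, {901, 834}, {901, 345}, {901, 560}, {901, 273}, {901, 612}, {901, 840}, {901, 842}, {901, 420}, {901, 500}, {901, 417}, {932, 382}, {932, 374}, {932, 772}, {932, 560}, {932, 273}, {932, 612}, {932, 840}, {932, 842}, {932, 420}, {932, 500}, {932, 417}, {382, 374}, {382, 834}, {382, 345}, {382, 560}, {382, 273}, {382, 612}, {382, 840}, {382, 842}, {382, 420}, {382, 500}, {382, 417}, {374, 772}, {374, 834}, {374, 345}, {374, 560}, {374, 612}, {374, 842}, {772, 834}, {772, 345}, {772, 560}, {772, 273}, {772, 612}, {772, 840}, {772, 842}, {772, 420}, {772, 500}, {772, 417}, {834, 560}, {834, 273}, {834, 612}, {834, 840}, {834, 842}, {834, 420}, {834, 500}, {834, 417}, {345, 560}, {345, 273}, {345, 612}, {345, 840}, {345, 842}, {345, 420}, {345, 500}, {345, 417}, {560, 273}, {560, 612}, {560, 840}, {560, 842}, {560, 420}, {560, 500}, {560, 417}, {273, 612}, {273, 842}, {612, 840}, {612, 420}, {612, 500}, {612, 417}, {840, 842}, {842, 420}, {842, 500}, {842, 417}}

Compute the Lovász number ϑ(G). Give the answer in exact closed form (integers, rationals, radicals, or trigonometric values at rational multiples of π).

Vertex 901 has 17 neighbors: 797, 996, 944, 932, 382, 374, 772, 834, 345, 560, 273, 612, 840, 842, 420, 500, 417.
deg(374) = 14; N(374) = {779, 797, 964, 377, 996, 901, 932, 382, 772, 834, 345, 560, 612, 842}.
deg(420) = 14; N(420) = {779, 797, 964, 377, 996, 901, 932, 382, 772, 834, 345, 560, 612, 842}.
deg(560) = 19; N(560) = {779, 797, 964, 377, 944, 901, 932, 382, 374, 772, 834, 345, 273, 612, 840, 842, 420, 500, 417}.
Complete 6-partite, parts [7, 4, 3, 3, 2, 2]: perfect, ϑ = α = 7.
= 7.0000… (decimal).
Sandwich: α(G)=7 ≤ ϑ(G)=7 ≤ χ(Ḡ)=7 (collapsed).

7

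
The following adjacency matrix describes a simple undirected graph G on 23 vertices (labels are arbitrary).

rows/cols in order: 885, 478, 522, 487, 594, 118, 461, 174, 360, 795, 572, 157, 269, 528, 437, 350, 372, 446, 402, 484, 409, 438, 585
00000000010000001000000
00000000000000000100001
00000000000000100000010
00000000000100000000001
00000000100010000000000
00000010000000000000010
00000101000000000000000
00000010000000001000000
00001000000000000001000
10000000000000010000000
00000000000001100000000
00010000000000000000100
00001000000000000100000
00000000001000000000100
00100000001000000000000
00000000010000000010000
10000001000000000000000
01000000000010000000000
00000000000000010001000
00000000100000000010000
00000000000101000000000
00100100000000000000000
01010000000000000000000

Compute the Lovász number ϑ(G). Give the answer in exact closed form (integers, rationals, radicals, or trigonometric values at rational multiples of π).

Vertex 118 has 2 neighbors: 461, 438.
deg(522) = 2; N(522) = {437, 438}.
Vertex 350 has 2 neighbors: 795, 402.
Vertex 461 has 2 neighbors: 118, 174.
Regular of degree 2 on 23 vertices: this is C_{23}, the 23-cycle.
spec(A) ≈ [2.0, 1.926, 1.709, 1.365, 0.92, 0.407, -0.136, -0.67, -1.153, -1.551, -1.834, -1.981] (distinct, 3 d.p.).
Lovász: ϑ = −23(-2*cos(pi/23))/(2+-(-1)*2*cos(pi/23)) = 23*cos(pi/23)/(cos(pi/23) + 1).
= 11.44619361… (decimal).
11 ≤ 23*cos(pi/23)/(cos(pi/23) + 1) ≤ 12: both strict.

23*cos(pi/23)/(cos(pi/23) + 1)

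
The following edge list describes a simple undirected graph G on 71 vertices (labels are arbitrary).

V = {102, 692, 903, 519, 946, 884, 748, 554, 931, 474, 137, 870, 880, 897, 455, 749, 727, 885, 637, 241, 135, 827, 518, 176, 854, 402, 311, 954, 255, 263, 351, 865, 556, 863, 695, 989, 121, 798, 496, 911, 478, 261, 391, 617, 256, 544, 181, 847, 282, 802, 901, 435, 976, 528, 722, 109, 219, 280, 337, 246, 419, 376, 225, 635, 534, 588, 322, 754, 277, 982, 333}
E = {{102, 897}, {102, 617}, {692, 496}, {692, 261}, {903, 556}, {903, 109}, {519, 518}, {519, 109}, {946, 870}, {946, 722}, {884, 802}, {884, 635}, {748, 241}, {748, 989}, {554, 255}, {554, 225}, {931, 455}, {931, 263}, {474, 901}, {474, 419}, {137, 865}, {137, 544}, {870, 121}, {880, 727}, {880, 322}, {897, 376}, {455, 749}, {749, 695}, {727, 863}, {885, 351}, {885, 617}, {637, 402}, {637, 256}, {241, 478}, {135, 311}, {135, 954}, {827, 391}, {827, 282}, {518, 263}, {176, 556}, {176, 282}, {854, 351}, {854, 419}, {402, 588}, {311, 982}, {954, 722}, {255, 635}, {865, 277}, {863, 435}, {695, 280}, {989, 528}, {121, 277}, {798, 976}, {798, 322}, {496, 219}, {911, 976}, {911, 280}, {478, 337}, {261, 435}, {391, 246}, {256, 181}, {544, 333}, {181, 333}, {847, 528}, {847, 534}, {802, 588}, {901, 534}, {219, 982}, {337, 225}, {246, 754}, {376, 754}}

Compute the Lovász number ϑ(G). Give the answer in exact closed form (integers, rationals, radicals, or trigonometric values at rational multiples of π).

71*cos(pi/71)/(cos(pi/71) + 1)

N(903) = {556, 109}, |N(903)| = 2.
Vertex 121 has 2 neighbors: 870, 277.
N(870) = {946, 121}, |N(870)| = 2.
N(455) = {931, 749}, |N(455)| = 2.
G on 71 vertices is 2-regular; a single 71-cycle (edge-transitive).
spec(A) ≈ [2.0, 1.9922, 1.9688, 1.9299, 1.876, 1.8074, 1.7246, 1.6284, 1.5194, 1.3985, 1.2666, 1.1249, 0.9743, 0.8162, 0.6516, 0.4819, 0.3085, 0.1326, -0.0442, -0.2208, -0.3956, -0.5673, -0.7346, -0.8961, -1.0507, -1.1969, -1.3339, -1.4604, -1.5754, -1.6781, -1.7677, -1.8435, -1.9048, -1.9513, -1.9824, -1.998] (distinct, 4 d.p.).
Lovász (edge-transitive): ϑ = −71·(-2*cos(pi/71))/((2)−(-2*cos(pi/71))) = 71*cos(pi/71)/(cos(pi/71) + 1).
≈ 35.4826183 (to 7 d.p.).
35 ≤ 71*cos(pi/71)/(cos(pi/71) + 1) ≤ 36: both strict.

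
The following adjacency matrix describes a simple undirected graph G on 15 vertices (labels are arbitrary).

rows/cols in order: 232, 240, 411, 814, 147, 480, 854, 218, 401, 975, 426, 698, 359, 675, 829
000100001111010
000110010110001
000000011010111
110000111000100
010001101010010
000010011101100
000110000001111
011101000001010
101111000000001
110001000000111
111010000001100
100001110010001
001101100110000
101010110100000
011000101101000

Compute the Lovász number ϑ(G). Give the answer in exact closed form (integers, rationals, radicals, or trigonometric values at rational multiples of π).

5

deg(814) = 6; N(814) = {232, 240, 854, 218, 401, 359}.
Vertex 411 has 6 neighbors: 218, 401, 426, 359, 675, 829.
Vertex 675 has 6 neighbors: 232, 411, 147, 854, 218, 975.
deg(359) = 6; N(359) = {411, 814, 480, 854, 975, 426}.
Regular of degree 6 on 15 vertices: Kneser-type, 2-subsets of [6].
spec(A) ≈ [6.0, 1.0, -3.0] (distinct, 5 d.p.).
With N=15: ϑ(G) = 15·(-1*(-3))/(6−(-3)) = 5.
Numerically 5.000000000.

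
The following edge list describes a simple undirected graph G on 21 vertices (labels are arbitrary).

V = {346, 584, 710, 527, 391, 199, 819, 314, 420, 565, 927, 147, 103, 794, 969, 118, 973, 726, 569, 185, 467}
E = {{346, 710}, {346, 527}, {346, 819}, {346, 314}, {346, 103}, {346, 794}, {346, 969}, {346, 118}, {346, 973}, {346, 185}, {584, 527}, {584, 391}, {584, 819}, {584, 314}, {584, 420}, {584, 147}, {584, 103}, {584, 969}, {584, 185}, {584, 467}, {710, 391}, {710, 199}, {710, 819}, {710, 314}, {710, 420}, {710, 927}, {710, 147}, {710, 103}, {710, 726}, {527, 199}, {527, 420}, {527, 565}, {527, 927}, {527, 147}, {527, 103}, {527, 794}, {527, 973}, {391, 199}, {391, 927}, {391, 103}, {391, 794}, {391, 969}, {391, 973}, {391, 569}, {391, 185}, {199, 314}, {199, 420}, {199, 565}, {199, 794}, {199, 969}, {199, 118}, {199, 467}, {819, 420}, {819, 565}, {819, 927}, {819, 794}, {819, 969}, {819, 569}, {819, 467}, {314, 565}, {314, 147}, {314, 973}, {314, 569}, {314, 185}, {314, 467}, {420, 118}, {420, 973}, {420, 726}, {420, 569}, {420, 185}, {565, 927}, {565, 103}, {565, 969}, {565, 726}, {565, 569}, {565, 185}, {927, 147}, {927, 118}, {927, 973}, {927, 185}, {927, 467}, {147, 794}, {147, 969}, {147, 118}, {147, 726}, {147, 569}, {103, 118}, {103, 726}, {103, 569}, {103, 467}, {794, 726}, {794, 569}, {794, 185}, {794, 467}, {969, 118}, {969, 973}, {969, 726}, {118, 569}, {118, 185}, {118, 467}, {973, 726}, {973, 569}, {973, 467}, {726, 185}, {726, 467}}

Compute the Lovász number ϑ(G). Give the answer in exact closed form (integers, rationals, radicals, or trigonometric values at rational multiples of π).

6

Vertex 726 has 10 neighbors: 710, 420, 565, 147, 103, 794, 969, 973, 185, 467.
N(969) = {346, 584, 391, 199, 819, 565, 147, 118, 973, 726}, |N(969)| = 10.
Vertex 118 has 10 neighbors: 346, 199, 420, 927, 147, 103, 969, 569, 185, 467.
N(199) = {710, 527, 391, 314, 420, 565, 794, 969, 118, 467}, |N(199)| = 10.
deg(v) = 10 for all v (|V|=21); this is K(7,2), the Kneser graph.
A has 3 distinct eigenvalues ≈ [10.0, 1.0, -4.0].
Lovász (edge-transitive): ϑ = −21·(-4)/((10)−(-4)) = 6.
= 6.0000000… (decimal).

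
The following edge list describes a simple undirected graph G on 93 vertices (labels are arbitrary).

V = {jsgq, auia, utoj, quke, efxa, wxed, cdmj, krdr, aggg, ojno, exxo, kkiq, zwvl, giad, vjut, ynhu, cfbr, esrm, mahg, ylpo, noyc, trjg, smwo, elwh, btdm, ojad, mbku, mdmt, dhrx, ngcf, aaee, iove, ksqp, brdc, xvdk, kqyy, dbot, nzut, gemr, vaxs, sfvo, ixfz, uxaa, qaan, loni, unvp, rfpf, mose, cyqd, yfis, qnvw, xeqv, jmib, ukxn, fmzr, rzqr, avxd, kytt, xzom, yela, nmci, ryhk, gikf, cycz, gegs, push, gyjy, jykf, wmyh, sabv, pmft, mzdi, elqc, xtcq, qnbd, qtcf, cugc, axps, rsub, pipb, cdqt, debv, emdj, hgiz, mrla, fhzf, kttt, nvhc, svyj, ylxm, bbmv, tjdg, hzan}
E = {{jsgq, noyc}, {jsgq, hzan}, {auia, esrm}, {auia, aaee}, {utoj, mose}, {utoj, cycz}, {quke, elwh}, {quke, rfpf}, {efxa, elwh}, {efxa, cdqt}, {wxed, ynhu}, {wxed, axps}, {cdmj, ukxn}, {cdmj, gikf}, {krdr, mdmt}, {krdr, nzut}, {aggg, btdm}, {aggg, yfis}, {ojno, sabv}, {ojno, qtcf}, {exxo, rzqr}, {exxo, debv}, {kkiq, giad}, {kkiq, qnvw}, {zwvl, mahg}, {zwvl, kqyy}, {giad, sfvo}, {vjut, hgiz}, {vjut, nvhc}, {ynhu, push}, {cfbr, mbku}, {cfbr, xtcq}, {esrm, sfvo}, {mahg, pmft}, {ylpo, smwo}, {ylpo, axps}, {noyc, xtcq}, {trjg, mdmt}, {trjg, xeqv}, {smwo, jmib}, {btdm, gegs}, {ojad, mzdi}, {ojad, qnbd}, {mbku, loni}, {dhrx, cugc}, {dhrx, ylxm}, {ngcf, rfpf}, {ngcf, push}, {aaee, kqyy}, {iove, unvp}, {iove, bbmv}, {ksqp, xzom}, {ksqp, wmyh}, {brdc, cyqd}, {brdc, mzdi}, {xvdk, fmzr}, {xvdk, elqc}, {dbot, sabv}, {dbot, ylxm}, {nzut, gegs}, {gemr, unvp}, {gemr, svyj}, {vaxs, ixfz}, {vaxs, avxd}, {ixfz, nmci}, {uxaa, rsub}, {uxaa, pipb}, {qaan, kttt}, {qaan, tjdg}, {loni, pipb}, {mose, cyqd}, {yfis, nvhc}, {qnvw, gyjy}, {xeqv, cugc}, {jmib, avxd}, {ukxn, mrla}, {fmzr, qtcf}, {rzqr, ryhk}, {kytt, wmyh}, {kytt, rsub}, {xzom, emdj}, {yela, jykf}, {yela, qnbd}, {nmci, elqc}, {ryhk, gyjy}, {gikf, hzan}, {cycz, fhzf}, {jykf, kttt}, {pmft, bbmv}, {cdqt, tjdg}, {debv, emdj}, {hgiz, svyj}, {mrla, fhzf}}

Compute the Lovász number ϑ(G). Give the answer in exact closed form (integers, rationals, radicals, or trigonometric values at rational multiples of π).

93*cos(pi/93)/(cos(pi/93) + 1)

Vertex pmft has 2 neighbors: mahg, bbmv.
Vertex kqyy has 2 neighbors: zwvl, aaee.
deg(xeqv) = 2; N(xeqv) = {trjg, cugc}.
Vertex ylpo has 2 neighbors: smwo, axps.
G on 93 vertices is 2-regular; connected 2-regular on 93 ⇒ C_{93}.
A has 47 distinct eigenvalues ≈ [2.0, 1.995, 1.982, 1.959, 1.927, 1.887, 1.838, 1.78, 1.715, 1.642, 1.561, 1.473, 1.378, 1.277, 1.17, 1.058, 0.941, 0.82, 0.695, 0.566, 0.436, 0.303, 0.169, 0.034, -0.101, -0.236, -0.369, -0.501, -0.631, -0.758, -0.881, -1.0, -1.115, -1.224, -1.328, -1.426, -1.518, -1.602, -1.679, -1.749, -1.81, -1.864, -1.908, -1.944, -1.972, -1.99, -1.999].
Lovász (edge-transitive): ϑ = −93·(-2*cos(pi/93))/((2)−(-2*cos(pi/93))) = 93*cos(pi/93)/(cos(pi/93) + 1).
ϑ(G) ≈ 46.486732.
Lovász sandwich 46 ≤ 93*cos(pi/93)/(cos(pi/93) + 1) ≤ 47: both strict.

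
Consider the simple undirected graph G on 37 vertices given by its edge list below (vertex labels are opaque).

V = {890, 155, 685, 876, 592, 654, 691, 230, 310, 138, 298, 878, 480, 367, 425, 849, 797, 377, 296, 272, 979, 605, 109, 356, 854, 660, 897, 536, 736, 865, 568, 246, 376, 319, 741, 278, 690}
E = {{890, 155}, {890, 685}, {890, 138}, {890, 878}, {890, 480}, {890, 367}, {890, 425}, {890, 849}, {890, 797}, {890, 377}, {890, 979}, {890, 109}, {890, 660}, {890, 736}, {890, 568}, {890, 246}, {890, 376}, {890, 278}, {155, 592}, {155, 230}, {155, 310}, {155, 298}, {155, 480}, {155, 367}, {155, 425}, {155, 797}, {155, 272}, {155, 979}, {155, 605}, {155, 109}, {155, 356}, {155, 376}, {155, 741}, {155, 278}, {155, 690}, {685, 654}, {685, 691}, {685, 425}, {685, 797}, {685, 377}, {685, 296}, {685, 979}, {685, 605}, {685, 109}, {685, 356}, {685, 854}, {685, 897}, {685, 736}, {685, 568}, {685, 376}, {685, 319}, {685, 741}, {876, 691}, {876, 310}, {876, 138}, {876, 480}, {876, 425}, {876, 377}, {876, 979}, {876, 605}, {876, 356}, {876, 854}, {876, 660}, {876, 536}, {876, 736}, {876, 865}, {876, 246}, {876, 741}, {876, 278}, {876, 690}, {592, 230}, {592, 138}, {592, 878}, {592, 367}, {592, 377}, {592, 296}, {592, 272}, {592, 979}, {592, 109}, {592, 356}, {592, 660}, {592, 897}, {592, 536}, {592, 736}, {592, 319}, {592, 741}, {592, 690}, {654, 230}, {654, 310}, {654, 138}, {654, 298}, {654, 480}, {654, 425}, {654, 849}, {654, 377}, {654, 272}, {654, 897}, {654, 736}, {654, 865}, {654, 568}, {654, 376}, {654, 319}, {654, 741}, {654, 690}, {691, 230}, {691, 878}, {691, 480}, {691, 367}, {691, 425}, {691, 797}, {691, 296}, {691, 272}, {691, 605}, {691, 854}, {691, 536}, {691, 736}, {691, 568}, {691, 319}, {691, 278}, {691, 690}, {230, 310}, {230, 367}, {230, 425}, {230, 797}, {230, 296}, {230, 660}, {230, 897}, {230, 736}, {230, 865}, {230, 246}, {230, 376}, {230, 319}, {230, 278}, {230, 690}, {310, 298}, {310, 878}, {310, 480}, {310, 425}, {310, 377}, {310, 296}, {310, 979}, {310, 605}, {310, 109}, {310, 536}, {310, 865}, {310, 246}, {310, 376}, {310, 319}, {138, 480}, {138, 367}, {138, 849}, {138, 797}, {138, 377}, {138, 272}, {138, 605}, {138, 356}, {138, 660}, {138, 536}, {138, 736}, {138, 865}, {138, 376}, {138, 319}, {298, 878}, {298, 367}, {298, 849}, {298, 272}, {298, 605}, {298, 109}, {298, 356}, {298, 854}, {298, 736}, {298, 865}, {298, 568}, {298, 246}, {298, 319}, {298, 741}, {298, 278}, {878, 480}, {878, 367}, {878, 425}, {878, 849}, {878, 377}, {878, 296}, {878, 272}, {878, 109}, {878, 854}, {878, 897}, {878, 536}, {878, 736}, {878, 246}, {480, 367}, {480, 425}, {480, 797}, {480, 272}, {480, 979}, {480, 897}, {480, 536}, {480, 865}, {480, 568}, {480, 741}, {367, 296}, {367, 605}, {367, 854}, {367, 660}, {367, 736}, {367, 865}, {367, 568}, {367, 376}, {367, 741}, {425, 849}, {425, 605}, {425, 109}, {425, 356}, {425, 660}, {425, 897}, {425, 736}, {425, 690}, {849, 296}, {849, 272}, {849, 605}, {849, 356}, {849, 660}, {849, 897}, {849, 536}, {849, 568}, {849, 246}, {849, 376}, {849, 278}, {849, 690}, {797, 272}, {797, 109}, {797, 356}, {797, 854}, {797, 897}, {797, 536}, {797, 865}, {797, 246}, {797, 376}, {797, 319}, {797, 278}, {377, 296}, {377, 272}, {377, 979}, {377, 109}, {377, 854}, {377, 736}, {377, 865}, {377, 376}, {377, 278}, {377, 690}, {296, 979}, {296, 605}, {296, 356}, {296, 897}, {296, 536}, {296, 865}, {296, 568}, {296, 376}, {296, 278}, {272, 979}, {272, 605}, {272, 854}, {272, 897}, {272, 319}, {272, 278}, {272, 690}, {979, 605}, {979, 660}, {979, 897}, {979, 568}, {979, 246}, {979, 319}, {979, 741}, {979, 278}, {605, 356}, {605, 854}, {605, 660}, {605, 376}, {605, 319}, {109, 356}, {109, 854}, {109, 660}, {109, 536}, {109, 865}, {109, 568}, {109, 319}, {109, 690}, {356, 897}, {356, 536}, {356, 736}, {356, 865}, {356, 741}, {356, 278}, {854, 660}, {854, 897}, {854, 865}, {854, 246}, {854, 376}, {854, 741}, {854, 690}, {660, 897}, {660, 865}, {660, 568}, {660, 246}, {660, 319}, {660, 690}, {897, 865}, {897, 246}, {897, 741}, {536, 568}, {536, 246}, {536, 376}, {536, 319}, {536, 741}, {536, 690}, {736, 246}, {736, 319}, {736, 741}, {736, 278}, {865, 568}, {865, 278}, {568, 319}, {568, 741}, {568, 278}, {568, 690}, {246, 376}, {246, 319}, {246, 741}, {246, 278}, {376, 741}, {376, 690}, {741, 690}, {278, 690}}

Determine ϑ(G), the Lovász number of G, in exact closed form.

deg(660) = 18; N(660) = {890, 876, 592, 230, 138, 367, 425, 849, 979, 605, 109, 854, 897, 865, 568, 246, 319, 690}.
N(592) = {155, 230, 138, 878, 367, 377, 296, 272, 979, 109, 356, 660, 897, 536, 736, 319, 741, 690}, |N(592)| = 18.
deg(298) = 18; N(298) = {155, 654, 310, 878, 367, 849, 272, 605, 109, 356, 854, 736, 865, 568, 246, 319, 741, 278}.
Vertex 797 has 18 neighbors: 890, 155, 685, 691, 230, 138, 480, 272, 109, 356, 854, 897, 536, 865, 246, 376, 319, 278.
18-regular, N=37; SR(37,18,8,9) — a Paley graph.
spec(A) ≈ [18.0, 2.541, -3.541] (distinct, 3 d.p.).
λ_max=18, λ_min=-sqrt(37)/2 - 1/2; ϑ = −37·λ_min/(λ_max−λ_min) = sqrt(37).
ϑ(G) ≈ 6.082762530.

sqrt(37)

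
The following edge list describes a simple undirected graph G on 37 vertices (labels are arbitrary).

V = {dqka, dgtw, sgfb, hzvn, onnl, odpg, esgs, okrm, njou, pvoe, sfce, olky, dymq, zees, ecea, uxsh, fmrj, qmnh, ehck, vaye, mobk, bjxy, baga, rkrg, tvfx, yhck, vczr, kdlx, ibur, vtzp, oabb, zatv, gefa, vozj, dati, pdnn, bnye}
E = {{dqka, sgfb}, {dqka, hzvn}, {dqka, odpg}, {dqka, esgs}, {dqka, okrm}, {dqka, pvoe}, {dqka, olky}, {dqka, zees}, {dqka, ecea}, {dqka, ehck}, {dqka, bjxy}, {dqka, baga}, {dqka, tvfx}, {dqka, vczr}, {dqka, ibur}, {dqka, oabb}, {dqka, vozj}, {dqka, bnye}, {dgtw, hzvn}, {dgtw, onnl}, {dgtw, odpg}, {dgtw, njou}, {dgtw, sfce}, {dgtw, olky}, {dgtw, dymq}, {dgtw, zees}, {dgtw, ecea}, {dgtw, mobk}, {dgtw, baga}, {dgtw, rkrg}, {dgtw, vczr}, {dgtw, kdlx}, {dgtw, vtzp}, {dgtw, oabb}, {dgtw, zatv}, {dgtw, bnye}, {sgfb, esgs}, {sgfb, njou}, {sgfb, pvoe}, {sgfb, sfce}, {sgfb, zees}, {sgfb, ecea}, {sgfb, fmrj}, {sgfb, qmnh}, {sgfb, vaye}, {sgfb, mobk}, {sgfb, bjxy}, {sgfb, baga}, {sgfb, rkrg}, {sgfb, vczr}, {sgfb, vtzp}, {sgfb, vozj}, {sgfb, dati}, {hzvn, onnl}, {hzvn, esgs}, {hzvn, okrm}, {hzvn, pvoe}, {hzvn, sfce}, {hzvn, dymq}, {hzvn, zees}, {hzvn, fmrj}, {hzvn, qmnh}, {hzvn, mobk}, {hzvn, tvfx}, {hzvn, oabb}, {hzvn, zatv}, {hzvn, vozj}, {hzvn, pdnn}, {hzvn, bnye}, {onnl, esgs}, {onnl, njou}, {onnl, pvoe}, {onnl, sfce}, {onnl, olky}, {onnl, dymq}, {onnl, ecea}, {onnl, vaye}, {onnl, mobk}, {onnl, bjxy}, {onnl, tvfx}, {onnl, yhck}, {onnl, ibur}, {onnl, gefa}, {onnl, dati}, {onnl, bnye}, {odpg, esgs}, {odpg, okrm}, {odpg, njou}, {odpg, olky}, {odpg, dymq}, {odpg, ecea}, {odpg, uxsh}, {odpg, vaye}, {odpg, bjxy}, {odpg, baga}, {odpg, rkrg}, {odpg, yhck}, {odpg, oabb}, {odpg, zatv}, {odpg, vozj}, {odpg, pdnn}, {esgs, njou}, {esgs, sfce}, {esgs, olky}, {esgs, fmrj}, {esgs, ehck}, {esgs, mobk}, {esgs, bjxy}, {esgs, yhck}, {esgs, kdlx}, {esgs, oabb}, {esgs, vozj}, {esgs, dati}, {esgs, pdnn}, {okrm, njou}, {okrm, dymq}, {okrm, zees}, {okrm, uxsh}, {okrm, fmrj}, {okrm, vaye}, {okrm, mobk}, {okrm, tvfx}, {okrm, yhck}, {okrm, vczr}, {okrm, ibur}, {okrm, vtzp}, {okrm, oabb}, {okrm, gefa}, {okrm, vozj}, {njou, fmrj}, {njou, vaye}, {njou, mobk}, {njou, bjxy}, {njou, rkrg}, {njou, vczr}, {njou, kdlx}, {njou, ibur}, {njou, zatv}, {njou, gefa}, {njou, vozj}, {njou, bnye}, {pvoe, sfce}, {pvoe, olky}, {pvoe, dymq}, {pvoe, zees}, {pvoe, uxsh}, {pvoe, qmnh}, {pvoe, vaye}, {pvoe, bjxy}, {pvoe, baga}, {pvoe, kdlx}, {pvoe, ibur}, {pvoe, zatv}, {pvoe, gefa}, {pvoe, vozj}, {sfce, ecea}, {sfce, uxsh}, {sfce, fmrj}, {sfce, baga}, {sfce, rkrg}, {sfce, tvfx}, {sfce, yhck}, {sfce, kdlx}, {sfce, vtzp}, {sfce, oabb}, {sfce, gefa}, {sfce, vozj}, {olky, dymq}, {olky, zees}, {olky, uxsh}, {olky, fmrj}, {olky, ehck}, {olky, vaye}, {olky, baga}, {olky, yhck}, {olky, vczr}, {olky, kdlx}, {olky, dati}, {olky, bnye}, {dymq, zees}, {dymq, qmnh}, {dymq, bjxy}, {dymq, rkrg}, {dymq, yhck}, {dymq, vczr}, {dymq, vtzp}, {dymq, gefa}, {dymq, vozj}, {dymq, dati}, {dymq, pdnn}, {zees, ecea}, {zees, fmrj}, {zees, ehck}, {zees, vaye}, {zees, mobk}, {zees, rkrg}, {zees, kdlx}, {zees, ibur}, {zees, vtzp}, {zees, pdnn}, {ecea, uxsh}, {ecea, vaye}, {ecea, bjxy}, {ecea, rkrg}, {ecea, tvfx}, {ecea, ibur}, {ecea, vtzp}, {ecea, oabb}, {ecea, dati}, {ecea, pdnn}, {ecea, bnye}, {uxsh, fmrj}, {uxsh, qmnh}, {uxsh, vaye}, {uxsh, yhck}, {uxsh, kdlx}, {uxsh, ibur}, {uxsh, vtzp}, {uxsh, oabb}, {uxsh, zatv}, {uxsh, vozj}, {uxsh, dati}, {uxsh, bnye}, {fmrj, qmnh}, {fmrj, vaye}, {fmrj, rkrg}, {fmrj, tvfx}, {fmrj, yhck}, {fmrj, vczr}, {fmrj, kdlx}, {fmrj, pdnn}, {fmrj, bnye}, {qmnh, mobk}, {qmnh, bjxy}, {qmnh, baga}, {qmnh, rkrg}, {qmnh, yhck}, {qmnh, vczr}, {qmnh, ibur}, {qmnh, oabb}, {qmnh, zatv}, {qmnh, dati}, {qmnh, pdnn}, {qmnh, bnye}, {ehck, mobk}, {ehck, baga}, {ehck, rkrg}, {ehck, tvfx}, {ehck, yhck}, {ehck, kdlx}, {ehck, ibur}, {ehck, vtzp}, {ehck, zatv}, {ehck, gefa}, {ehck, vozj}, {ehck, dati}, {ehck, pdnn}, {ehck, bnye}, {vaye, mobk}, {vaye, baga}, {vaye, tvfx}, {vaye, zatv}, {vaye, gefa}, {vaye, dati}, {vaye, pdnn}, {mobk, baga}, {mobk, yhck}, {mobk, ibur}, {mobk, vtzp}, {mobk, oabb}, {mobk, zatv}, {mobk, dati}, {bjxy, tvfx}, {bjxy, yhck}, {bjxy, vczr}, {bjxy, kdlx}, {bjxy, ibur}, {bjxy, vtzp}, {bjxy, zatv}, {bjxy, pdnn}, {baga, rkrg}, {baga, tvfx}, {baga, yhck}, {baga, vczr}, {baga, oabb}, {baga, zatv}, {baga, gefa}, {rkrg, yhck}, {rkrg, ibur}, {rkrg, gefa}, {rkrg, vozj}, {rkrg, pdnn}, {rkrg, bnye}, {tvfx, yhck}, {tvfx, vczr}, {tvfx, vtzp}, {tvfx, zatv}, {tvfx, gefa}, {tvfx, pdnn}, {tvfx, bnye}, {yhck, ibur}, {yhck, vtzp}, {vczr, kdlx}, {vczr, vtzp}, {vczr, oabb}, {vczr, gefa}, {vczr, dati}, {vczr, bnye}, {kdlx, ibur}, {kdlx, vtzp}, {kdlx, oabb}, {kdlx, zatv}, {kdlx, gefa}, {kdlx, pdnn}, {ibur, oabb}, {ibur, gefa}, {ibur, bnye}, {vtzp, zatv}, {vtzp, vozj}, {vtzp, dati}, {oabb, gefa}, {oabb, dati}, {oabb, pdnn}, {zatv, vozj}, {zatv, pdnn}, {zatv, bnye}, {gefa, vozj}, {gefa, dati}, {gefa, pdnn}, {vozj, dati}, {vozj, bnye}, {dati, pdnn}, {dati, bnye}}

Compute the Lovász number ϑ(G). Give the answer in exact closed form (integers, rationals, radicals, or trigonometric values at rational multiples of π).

deg(bjxy) = 18; N(bjxy) = {dqka, sgfb, onnl, odpg, esgs, njou, pvoe, dymq, ecea, qmnh, tvfx, yhck, vczr, kdlx, ibur, vtzp, zatv, pdnn}.
Vertex ibur has 18 neighbors: dqka, onnl, okrm, njou, pvoe, zees, ecea, uxsh, qmnh, ehck, mobk, bjxy, rkrg, yhck, kdlx, oabb, gefa, bnye.
deg(vczr) = 18; N(vczr) = {dqka, dgtw, sgfb, okrm, njou, olky, dymq, fmrj, qmnh, bjxy, baga, tvfx, kdlx, vtzp, oabb, gefa, dati, bnye}.
Vertex bnye has 18 neighbors: dqka, dgtw, hzvn, onnl, njou, olky, ecea, uxsh, fmrj, qmnh, ehck, rkrg, tvfx, vczr, ibur, zatv, vozj, dati.
G on 37 vertices is 18-regular; Paley(37): SR with (k,λ,μ)=(18,8,9).
A has 3 distinct eigenvalues ≈ [18.0, 2.541381, -3.541381].
−37·(-sqrt(37)/2 - 1/2) / ((18)−(-sqrt(37)/2 - 1/2)) = sqrt(37) = ϑ(G).
≈ 6.08276253 (to 8 d.p.).

sqrt(37)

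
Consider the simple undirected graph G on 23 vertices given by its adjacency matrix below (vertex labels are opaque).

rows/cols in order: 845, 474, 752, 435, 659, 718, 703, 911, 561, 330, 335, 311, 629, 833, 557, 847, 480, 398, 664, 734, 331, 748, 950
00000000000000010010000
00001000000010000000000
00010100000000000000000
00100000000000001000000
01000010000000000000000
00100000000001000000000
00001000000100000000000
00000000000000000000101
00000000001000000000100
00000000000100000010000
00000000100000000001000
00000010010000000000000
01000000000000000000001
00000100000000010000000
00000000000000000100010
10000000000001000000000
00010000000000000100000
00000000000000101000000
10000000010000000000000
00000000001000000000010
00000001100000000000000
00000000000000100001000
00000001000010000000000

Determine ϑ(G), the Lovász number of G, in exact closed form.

Vertex 752 has 2 neighbors: 435, 718.
deg(748) = 2; N(748) = {557, 734}.
Vertex 561 has 2 neighbors: 335, 331.
N(311) = {703, 330}, |N(311)| = 2.
G on 23 vertices is 2-regular; connected 2-regular on 23 ⇒ C_{23}.
Distinct eigenvalues (to 4 d.p.): [2.0, 1.9258, 1.7088, 1.3651, 0.9201, 0.4069, -0.1365, -0.6698, -1.1534, -1.5514, -1.8344, -1.9814].
With N=23: ϑ(G) = 23·(-(-1)*2*cos(pi/23))/(2−(-2*cos(pi/23))) = 23*cos(pi/23)/(cos(pi/23) + 1).
ϑ(G) ≈ 11.4462.
Check 11 ≤ 23*cos(pi/23)/(cos(pi/23) + 1) ≤ 12: both strict.

23*cos(pi/23)/(cos(pi/23) + 1)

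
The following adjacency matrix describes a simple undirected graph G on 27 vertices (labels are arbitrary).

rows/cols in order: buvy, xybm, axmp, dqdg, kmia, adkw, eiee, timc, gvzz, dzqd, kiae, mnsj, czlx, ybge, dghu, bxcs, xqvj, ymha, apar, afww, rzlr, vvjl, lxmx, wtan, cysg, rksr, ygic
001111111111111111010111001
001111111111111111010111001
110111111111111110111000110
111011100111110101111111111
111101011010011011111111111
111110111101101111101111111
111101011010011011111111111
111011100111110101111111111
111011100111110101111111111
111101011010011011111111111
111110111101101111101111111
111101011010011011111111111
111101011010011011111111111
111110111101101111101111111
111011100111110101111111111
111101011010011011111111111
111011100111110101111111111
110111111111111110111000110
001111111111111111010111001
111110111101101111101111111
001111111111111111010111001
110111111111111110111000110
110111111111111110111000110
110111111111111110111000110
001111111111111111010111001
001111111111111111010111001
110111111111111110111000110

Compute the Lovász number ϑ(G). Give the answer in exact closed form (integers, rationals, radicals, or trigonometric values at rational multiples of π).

6

Vertex xybm has 21 neighbors: axmp, dqdg, kmia, adkw, eiee, timc, gvzz, dzqd, kiae, mnsj, czlx, ybge, dghu, bxcs, xqvj, ymha, afww, vvjl, lxmx, wtan, ygic.
N(timc) = {buvy, xybm, axmp, kmia, adkw, eiee, dzqd, kiae, mnsj, czlx, ybge, bxcs, ymha, apar, afww, rzlr, vvjl, lxmx, wtan, cysg, rksr, ygic}, |N(timc)| = 22.
Vertex rzlr has 21 neighbors: axmp, dqdg, kmia, adkw, eiee, timc, gvzz, dzqd, kiae, mnsj, czlx, ybge, dghu, bxcs, xqvj, ymha, afww, vvjl, lxmx, wtan, ygic.
N(ygic) = {buvy, xybm, dqdg, kmia, adkw, eiee, timc, gvzz, dzqd, kiae, mnsj, czlx, ybge, dghu, bxcs, xqvj, apar, afww, rzlr, cysg, rksr}, |N(ygic)| = 21.
5 parts of sizes [6, 6, 6, 5, 4]; α(G) = 6 = ϑ (perfect).
Numerically 6.0000.
6 ≤ 6 ≤ 6: collapsed.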